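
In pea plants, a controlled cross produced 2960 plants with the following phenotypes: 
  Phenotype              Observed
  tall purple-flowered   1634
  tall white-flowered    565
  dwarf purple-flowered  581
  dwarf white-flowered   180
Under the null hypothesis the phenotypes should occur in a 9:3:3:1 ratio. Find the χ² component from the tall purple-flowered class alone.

Under the 9:3:3:1 hypothesis (Σ ratio = 16, N = 2960):
  tall purple-flowered: 2960 × 9/16 = 1665
  tall white-flowered: 2960 × 3/16 = 555
  dwarf purple-flowered: 2960 × 3/16 = 555
  dwarf white-flowered: 2960 × 1/16 = 185
Contribution of tall purple-flowered: (1634 − 1665)² / 1665 = 0.5772

0.577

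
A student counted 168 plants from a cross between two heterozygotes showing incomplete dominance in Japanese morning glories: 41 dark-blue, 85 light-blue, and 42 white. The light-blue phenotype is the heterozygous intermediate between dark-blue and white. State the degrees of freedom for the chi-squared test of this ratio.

2

With incomplete dominance, a heterozygote × heterozygote cross gives a 1:2:1 phenotypic ratio.
A goodness-of-fit test with 3 phenotype classes has df = 3 − 1 = 2.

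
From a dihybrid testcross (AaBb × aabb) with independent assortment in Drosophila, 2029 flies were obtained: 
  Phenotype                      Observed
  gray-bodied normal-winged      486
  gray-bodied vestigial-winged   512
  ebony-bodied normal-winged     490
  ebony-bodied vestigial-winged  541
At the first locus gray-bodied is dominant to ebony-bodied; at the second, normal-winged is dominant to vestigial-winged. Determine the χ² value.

3.767

A dihybrid testcross with independent assortment gives a 1:1:1:1 ratio.
Under the 1:1:1:1 hypothesis (Σ ratio = 4, N = 2029):
  gray-bodied normal-winged: 2029 × 1/4 = 507.25
  gray-bodied vestigial-winged: 2029 × 1/4 = 507.25
  ebony-bodied normal-winged: 2029 × 1/4 = 507.25
  ebony-bodied vestigial-winged: 2029 × 1/4 = 507.25
χ² = Σ (O − E)² / E
  gray-bodied normal-winged: (486 − 507.25)² / 507.25 = 0.8902
  gray-bodied vestigial-winged: (512 − 507.25)² / 507.25 = 0.0445
  ebony-bodied normal-winged: (490 − 507.25)² / 507.25 = 0.5866
  ebony-bodied vestigial-winged: (541 − 507.25)² / 507.25 = 2.2456
χ² = 0.8902 + 0.0445 + 0.5866 + 2.2456 = 3.7669 ≈ 3.767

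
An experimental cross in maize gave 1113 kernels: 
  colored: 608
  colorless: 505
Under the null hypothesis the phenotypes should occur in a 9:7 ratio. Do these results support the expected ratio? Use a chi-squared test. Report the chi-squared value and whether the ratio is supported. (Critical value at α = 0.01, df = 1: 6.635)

The 9:7 ratio has 16 parts, so with N = 1113 the expected counts are:
  colored: 1113 × 9/16 = 626.0625
  colorless: 1113 × 7/16 = 486.9375
χ² = Σ (O − E)² / E
  colored: (608 − 626.0625)² / 626.0625 = 0.5211
  colorless: (505 − 486.9375)² / 486.9375 = 0.6700
χ² = 0.5211 + 0.6700 = 1.1911 ≈ 1.191
Degrees of freedom = 2 − 1 = 1; critical value at α = 0.01 is 6.635.
Since 1.191 < 6.635, we fail to reject the null hypothesis — the data are consistent with the 9:7 ratio.

1.191; consistent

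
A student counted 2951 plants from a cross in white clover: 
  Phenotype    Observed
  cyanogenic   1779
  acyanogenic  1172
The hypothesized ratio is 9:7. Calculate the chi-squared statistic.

The 9:7 ratio has 16 parts, so with N = 2951 the expected counts are:
  cyanogenic: 2951 × 9/16 = 1659.9375
  acyanogenic: 2951 × 7/16 = 1291.0625
χ² = Σ (O − E)² / E
  cyanogenic: (1779 − 1659.9375)² / 1659.9375 = 8.5400
  acyanogenic: (1172 − 1291.0625)² / 1291.0625 = 10.9800
χ² = 8.5400 + 10.9800 = 19.520

19.520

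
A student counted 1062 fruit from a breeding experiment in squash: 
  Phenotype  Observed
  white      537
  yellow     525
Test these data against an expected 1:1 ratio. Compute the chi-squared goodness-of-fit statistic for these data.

0.136

Under the 1:1 hypothesis (Σ ratio = 2, N = 1062):
  white: 1062 × 1/2 = 531
  yellow: 1062 × 1/2 = 531
χ² = Σ (O − E)² / E
  white: (537 − 531)² / 531 = 0.0678
  yellow: (525 − 531)² / 531 = 0.0678
χ² = 0.0678 + 0.0678 = 0.1356 ≈ 0.136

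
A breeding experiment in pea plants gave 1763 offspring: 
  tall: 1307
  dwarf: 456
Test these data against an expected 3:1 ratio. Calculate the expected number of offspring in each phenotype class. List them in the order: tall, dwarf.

1322.25, 440.75

The 3:1 ratio has 4 parts, so with N = 1763 the expected counts are:
  tall: 1763 × 3/4 = 1322.25
  dwarf: 1763 × 1/4 = 440.75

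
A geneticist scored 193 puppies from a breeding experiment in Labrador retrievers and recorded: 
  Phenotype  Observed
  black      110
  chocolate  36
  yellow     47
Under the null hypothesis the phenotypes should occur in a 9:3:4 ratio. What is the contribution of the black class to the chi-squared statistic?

0.019

The 9:3:4 ratio has 16 parts, so with N = 193 the expected counts are:
  black: 193 × 9/16 = 108.5625
  chocolate: 193 × 3/16 = 36.1875
  yellow: 193 × 4/16 = 48.25
Contribution of black: (110 − 108.5625)² / 108.5625 = 0.0190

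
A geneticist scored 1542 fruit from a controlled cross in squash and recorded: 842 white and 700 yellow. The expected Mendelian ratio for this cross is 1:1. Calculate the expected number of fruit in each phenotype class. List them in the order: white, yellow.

Under the 1:1 hypothesis (Σ ratio = 2, N = 1542):
  white: 1542 × 1/2 = 771
  yellow: 1542 × 1/2 = 771

771, 771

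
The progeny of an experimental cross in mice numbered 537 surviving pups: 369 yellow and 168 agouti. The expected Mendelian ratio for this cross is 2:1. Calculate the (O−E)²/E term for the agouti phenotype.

Under the 2:1 hypothesis (Σ ratio = 3, N = 537):
  yellow: 537 × 2/3 = 358
  agouti: 537 × 1/3 = 179
Contribution of agouti: (168 − 179)² / 179 = 0.6760

0.676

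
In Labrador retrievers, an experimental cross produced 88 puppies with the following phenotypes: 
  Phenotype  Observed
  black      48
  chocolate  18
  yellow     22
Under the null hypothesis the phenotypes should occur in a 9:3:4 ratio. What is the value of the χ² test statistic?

Expected counts for N = 88 under a 9:3:4 ratio (total parts = 16):
  black: 88 × 9/16 = 49.5
  chocolate: 88 × 3/16 = 16.5
  yellow: 88 × 4/16 = 22
χ² = Σ (O − E)² / E
  black: (48 − 49.5)² / 49.5 = 0.0455
  chocolate: (18 − 16.5)² / 16.5 = 0.1364
  yellow: (22 − 22)² / 22 = 0.0000
χ² = 0.0455 + 0.1364 + 0.0000 = 0.1819 ≈ 0.182

0.182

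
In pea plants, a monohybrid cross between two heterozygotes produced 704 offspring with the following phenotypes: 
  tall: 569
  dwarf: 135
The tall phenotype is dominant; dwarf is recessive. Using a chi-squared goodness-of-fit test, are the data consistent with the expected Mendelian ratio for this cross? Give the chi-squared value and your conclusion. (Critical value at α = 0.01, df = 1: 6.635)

For a monohybrid cross between heterozygotes with complete dominance, the expected phenotypic ratio is 3:1.
Expected counts for N = 704 under a 3:1 ratio (total parts = 4):
  tall: 704 × 3/4 = 528
  dwarf: 704 × 1/4 = 176
χ² = Σ (O − E)² / E
  tall: (569 − 528)² / 528 = 3.1837
  dwarf: (135 − 176)² / 176 = 9.5511
χ² = 3.1837 + 9.5511 = 12.7348 ≈ 12.735
Degrees of freedom = 2 − 1 = 1; critical value at α = 0.01 is 6.635.
Since 12.735 > 6.635, we reject the null hypothesis — the data do not fit the 3:1 ratio.

12.735; not consistent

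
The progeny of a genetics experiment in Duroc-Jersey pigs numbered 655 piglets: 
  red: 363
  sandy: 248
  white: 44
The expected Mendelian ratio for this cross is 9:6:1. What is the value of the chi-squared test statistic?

Under the 9:6:1 hypothesis (Σ ratio = 16, N = 655):
  red: 655 × 9/16 = 368.4375
  sandy: 655 × 6/16 = 245.625
  white: 655 × 1/16 = 40.9375
χ² = Σ (O − E)² / E
  red: (363 − 368.4375)² / 368.4375 = 0.0802
  sandy: (248 − 245.625)² / 245.625 = 0.0230
  white: (44 − 40.9375)² / 40.9375 = 0.2291
χ² = 0.0802 + 0.0230 + 0.2291 = 0.3323 ≈ 0.332

0.332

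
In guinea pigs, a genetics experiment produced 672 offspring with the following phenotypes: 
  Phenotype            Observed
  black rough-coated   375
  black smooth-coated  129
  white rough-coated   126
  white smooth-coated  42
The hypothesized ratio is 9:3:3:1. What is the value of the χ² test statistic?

Total ratio parts = 16. Expected numbers out of 672:
  black rough-coated: 672 × 9/16 = 378
  black smooth-coated: 672 × 3/16 = 126
  white rough-coated: 672 × 3/16 = 126
  white smooth-coated: 672 × 1/16 = 42
χ² = Σ (O − E)² / E
  black rough-coated: (375 − 378)² / 378 = 0.0238
  black smooth-coated: (129 − 126)² / 126 = 0.0714
  white rough-coated: (126 − 126)² / 126 = 0.0000
  white smooth-coated: (42 − 42)² / 42 = 0.0000
χ² = 0.0238 + 0.0714 + 0.0000 + 0.0000 = 0.0952 ≈ 0.095

0.095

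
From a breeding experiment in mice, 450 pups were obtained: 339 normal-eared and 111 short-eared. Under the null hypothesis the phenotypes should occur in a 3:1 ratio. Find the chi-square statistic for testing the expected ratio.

Total ratio parts = 4. Expected numbers out of 450:
  normal-eared: 450 × 3/4 = 337.5
  short-eared: 450 × 1/4 = 112.5
χ² = Σ (O − E)² / E
  normal-eared: (339 − 337.5)² / 337.5 = 0.0067
  short-eared: (111 − 112.5)² / 112.5 = 0.0200
χ² = 0.0067 + 0.0200 = 0.0267 ≈ 0.027

0.027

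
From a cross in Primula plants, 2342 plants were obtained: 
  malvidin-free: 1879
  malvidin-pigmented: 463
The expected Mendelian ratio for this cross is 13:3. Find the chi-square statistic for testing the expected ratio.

1.598

The 13:3 ratio has 16 parts, so with N = 2342 the expected counts are:
  malvidin-free: 2342 × 13/16 = 1902.875
  malvidin-pigmented: 2342 × 3/16 = 439.125
χ² = Σ (O − E)² / E
  malvidin-free: (1879 − 1902.875)² / 1902.875 = 0.2996
  malvidin-pigmented: (463 − 439.125)² / 439.125 = 1.2981
χ² = 0.2996 + 1.2981 = 1.5977 ≈ 1.598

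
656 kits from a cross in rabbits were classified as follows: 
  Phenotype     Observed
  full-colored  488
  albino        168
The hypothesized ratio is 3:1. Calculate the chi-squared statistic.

Total ratio parts = 4. Expected numbers out of 656:
  full-colored: 656 × 3/4 = 492
  albino: 656 × 1/4 = 164
χ² = Σ (O − E)² / E
  full-colored: (488 − 492)² / 492 = 0.0325
  albino: (168 − 164)² / 164 = 0.0976
χ² = 0.0325 + 0.0976 = 0.1301 ≈ 0.130

0.130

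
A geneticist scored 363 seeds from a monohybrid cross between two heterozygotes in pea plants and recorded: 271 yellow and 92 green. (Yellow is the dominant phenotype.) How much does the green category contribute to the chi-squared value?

0.017

For a monohybrid cross between heterozygotes with complete dominance, the expected phenotypic ratio is 3:1.
Total ratio parts = 4. Expected numbers out of 363:
  yellow: 363 × 3/4 = 272.25
  green: 363 × 1/4 = 90.75
Contribution of green: (92 − 90.75)² / 90.75 = 0.0172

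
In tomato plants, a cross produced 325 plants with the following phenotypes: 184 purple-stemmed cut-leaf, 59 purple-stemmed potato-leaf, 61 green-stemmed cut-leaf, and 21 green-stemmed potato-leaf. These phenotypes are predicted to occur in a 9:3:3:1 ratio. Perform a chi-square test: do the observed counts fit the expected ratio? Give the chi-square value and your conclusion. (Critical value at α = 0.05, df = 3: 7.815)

0.093; consistent

Expected counts for N = 325 under a 9:3:3:1 ratio (total parts = 16):
  purple-stemmed cut-leaf: 325 × 9/16 = 182.8125
  purple-stemmed potato-leaf: 325 × 3/16 = 60.9375
  green-stemmed cut-leaf: 325 × 3/16 = 60.9375
  green-stemmed potato-leaf: 325 × 1/16 = 20.3125
χ² = Σ (O − E)² / E
  purple-stemmed cut-leaf: (184 − 182.8125)² / 182.8125 = 0.0077
  purple-stemmed potato-leaf: (59 − 60.9375)² / 60.9375 = 0.0616
  green-stemmed cut-leaf: (61 − 60.9375)² / 60.9375 = 0.0001
  green-stemmed potato-leaf: (21 − 20.3125)² / 20.3125 = 0.0233
χ² = 0.0077 + 0.0616 + 0.0001 + 0.0233 = 0.0927 ≈ 0.093
Degrees of freedom = 4 − 1 = 3; critical value at α = 0.05 is 7.815.
Since 0.093 < 7.815, we fail to reject the null hypothesis — the data are consistent with the 9:3:3:1 ratio.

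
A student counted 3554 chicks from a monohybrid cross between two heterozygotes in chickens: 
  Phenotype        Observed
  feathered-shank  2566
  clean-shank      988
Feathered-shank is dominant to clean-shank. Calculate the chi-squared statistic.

For a monohybrid cross between heterozygotes with complete dominance, the expected phenotypic ratio is 3:1.
Total ratio parts = 4. Expected numbers out of 3554:
  feathered-shank: 3554 × 3/4 = 2665.5
  clean-shank: 3554 × 1/4 = 888.5
χ² = Σ (O − E)² / E
  feathered-shank: (2566 − 2665.5)² / 2665.5 = 3.7142
  clean-shank: (988 − 888.5)² / 888.5 = 11.1427
χ² = 3.7142 + 11.1427 = 14.8569 ≈ 14.857

14.857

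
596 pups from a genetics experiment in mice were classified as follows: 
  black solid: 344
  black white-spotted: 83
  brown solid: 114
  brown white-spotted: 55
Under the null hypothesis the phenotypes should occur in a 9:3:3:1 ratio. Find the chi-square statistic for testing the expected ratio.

The 9:3:3:1 ratio has 16 parts, so with N = 596 the expected counts are:
  black solid: 596 × 9/16 = 335.25
  black white-spotted: 596 × 3/16 = 111.75
  brown solid: 596 × 3/16 = 111.75
  brown white-spotted: 596 × 1/16 = 37.25
χ² = Σ (O − E)² / E
  black solid: (344 − 335.25)² / 335.25 = 0.2284
  black white-spotted: (83 − 111.75)² / 111.75 = 7.3965
  brown solid: (114 − 111.75)² / 111.75 = 0.0453
  brown white-spotted: (55 − 37.25)² / 37.25 = 8.4581
χ² = 0.2284 + 7.3965 + 0.0453 + 8.4581 = 16.1283 ≈ 16.128

16.128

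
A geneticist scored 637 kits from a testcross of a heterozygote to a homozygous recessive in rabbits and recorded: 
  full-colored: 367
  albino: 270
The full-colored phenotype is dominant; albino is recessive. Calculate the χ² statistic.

A testcross of a heterozygote (Aa × aa) gives a 1:1 phenotypic ratio.
Expected counts for N = 637 under a 1:1 ratio (total parts = 2):
  full-colored: 637 × 1/2 = 318.5
  albino: 637 × 1/2 = 318.5
χ² = Σ (O − E)² / E
  full-colored: (367 − 318.5)² / 318.5 = 7.3854
  albino: (270 − 318.5)² / 318.5 = 7.3854
χ² = 7.3854 + 7.3854 = 14.7708 ≈ 14.771

14.771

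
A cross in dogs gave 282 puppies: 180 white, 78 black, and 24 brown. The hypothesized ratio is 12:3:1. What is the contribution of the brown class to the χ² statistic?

Total ratio parts = 16. Expected numbers out of 282:
  white: 282 × 12/16 = 211.5
  black: 282 × 3/16 = 52.875
  brown: 282 × 1/16 = 17.625
Contribution of brown: (24 − 17.625)² / 17.625 = 2.3059

2.306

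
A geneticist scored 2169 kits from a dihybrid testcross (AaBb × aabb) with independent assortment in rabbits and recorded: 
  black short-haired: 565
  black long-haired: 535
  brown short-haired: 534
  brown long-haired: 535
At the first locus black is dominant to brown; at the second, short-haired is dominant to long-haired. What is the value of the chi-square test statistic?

A dihybrid testcross with independent assortment gives a 1:1:1:1 ratio.
Expected counts for N = 2169 under a 1:1:1:1 ratio (total parts = 4):
  black short-haired: 2169 × 1/4 = 542.25
  black long-haired: 2169 × 1/4 = 542.25
  brown short-haired: 2169 × 1/4 = 542.25
  brown long-haired: 2169 × 1/4 = 542.25
χ² = Σ (O − E)² / E
  black short-haired: (565 − 542.25)² / 542.25 = 0.9545
  black long-haired: (535 − 542.25)² / 542.25 = 0.0969
  brown short-haired: (534 − 542.25)² / 542.25 = 0.1255
  brown long-haired: (535 − 542.25)² / 542.25 = 0.0969
χ² = 0.9545 + 0.0969 + 0.1255 + 0.0969 = 1.2738 ≈ 1.274

1.274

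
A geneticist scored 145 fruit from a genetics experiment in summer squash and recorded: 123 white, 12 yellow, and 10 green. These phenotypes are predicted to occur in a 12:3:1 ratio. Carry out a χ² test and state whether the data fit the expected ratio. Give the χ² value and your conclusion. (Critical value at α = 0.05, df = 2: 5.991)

The 12:3:1 ratio has 16 parts, so with N = 145 the expected counts are:
  white: 145 × 12/16 = 108.75
  yellow: 145 × 3/16 = 27.1875
  green: 145 × 1/16 = 9.0625
χ² = Σ (O − E)² / E
  white: (123 − 108.75)² / 108.75 = 1.8672
  yellow: (12 − 27.1875)² / 27.1875 = 8.4841
  green: (10 − 9.0625)² / 9.0625 = 0.0970
χ² = 1.8672 + 8.4841 + 0.0970 = 10.4483 ≈ 10.448
Degrees of freedom = 3 − 1 = 2; critical value at α = 0.05 is 5.991.
Since 10.448 > 5.991, we reject the null hypothesis — the data do not fit the 12:3:1 ratio.

10.448; not consistent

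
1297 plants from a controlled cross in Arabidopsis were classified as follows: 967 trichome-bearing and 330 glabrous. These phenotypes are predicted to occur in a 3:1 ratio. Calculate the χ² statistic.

The 3:1 ratio has 4 parts, so with N = 1297 the expected counts are:
  trichome-bearing: 1297 × 3/4 = 972.75
  glabrous: 1297 × 1/4 = 324.25
χ² = Σ (O − E)² / E
  trichome-bearing: (967 − 972.75)² / 972.75 = 0.0340
  glabrous: (330 − 324.25)² / 324.25 = 0.1020
χ² = 0.0340 + 0.1020 = 0.136

0.136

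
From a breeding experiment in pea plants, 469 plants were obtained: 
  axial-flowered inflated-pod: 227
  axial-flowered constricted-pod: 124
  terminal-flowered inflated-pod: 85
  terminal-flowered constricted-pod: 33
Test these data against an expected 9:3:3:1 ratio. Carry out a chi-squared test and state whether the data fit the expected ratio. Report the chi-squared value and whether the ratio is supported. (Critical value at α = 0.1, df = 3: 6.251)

20.488; not consistent

Expected counts for N = 469 under a 9:3:3:1 ratio (total parts = 16):
  axial-flowered inflated-pod: 469 × 9/16 = 263.8125
  axial-flowered constricted-pod: 469 × 3/16 = 87.9375
  terminal-flowered inflated-pod: 469 × 3/16 = 87.9375
  terminal-flowered constricted-pod: 469 × 1/16 = 29.3125
χ² = Σ (O − E)² / E
  axial-flowered inflated-pod: (227 − 263.8125)² / 263.8125 = 5.1368
  axial-flowered constricted-pod: (124 − 87.9375)² / 87.9375 = 14.7890
  terminal-flowered inflated-pod: (85 − 87.9375)² / 87.9375 = 0.0981
  terminal-flowered constricted-pod: (33 − 29.3125)² / 29.3125 = 0.4639
χ² = 5.1368 + 14.7890 + 0.0981 + 0.4639 = 20.4878 ≈ 20.488
Degrees of freedom = 4 − 1 = 3; critical value at α = 0.1 is 6.251.
Since 20.488 > 6.251, we reject the null hypothesis — the data do not fit the 9:3:3:1 ratio.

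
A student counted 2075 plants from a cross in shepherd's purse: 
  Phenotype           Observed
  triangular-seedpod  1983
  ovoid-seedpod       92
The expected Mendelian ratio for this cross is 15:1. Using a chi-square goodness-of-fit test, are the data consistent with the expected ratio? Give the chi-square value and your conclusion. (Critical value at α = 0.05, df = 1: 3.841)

Total ratio parts = 16. Expected numbers out of 2075:
  triangular-seedpod: 2075 × 15/16 = 1945.3125
  ovoid-seedpod: 2075 × 1/16 = 129.6875
χ² = Σ (O − E)² / E
  triangular-seedpod: (1983 − 1945.3125)² / 1945.3125 = 0.7301
  ovoid-seedpod: (92 − 129.6875)² / 129.6875 = 10.9521
χ² = 0.7301 + 10.9521 = 11.6822 ≈ 11.682
Degrees of freedom = 2 − 1 = 1; critical value at α = 0.05 is 3.841.
Since 11.682 > 3.841, we reject the null hypothesis — the data do not fit the 15:1 ratio.

11.682; not consistent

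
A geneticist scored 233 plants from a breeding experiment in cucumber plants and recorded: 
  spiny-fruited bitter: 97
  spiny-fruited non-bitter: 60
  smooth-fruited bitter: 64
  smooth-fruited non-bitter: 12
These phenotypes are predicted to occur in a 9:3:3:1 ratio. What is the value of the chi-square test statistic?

Under the 9:3:3:1 hypothesis (Σ ratio = 16, N = 233):
  spiny-fruited bitter: 233 × 9/16 = 131.0625
  spiny-fruited non-bitter: 233 × 3/16 = 43.6875
  smooth-fruited bitter: 233 × 3/16 = 43.6875
  smooth-fruited non-bitter: 233 × 1/16 = 14.5625
χ² = Σ (O − E)² / E
  spiny-fruited bitter: (97 − 131.0625)² / 131.0625 = 8.8527
  spiny-fruited non-bitter: (60 − 43.6875)² / 43.6875 = 6.0909
  smooth-fruited bitter: (64 − 43.6875)² / 43.6875 = 9.4443
  smooth-fruited non-bitter: (12 − 14.5625)² / 14.5625 = 0.4509
χ² = 8.8527 + 6.0909 + 9.4443 + 0.4509 = 24.8388 ≈ 24.839

24.839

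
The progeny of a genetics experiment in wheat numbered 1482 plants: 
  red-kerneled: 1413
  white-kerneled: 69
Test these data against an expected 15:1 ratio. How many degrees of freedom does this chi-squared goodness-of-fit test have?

A goodness-of-fit test with 2 phenotype classes has df = 2 − 1 = 1.

1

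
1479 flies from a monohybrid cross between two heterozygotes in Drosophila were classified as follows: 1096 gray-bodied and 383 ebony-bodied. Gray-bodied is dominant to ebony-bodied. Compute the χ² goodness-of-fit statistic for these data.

For a monohybrid cross between heterozygotes with complete dominance, the expected phenotypic ratio is 3:1.
Total ratio parts = 4. Expected numbers out of 1479:
  gray-bodied: 1479 × 3/4 = 1109.25
  ebony-bodied: 1479 × 1/4 = 369.75
χ² = Σ (O − E)² / E
  gray-bodied: (1096 − 1109.25)² / 1109.25 = 0.1583
  ebony-bodied: (383 − 369.75)² / 369.75 = 0.4748
χ² = 0.1583 + 0.4748 = 0.6331 ≈ 0.633

0.633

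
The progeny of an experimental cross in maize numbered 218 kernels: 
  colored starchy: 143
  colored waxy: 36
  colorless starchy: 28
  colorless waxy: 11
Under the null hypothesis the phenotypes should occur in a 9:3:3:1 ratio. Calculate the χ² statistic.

8.528

Total ratio parts = 16. Expected numbers out of 218:
  colored starchy: 218 × 9/16 = 122.625
  colored waxy: 218 × 3/16 = 40.875
  colorless starchy: 218 × 3/16 = 40.875
  colorless waxy: 218 × 1/16 = 13.625
χ² = Σ (O − E)² / E
  colored starchy: (143 − 122.625)² / 122.625 = 3.3854
  colored waxy: (36 − 40.875)² / 40.875 = 0.5814
  colorless starchy: (28 − 40.875)² / 40.875 = 4.0554
  colorless waxy: (11 − 13.625)² / 13.625 = 0.5057
χ² = 3.3854 + 0.5814 + 4.0554 + 0.5057 = 8.5279 ≈ 8.528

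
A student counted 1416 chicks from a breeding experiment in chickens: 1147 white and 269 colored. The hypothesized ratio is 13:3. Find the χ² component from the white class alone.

0.011

Expected counts for N = 1416 under a 13:3 ratio (total parts = 16):
  white: 1416 × 13/16 = 1150.5
  colored: 1416 × 3/16 = 265.5
Contribution of white: (1147 − 1150.5)² / 1150.5 = 0.0106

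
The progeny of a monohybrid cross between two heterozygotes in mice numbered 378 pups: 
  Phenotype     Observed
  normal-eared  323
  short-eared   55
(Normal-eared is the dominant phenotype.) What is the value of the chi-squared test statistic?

22.014

For a monohybrid cross between heterozygotes with complete dominance, the expected phenotypic ratio is 3:1.
Under the 3:1 hypothesis (Σ ratio = 4, N = 378):
  normal-eared: 378 × 3/4 = 283.5
  short-eared: 378 × 1/4 = 94.5
χ² = Σ (O − E)² / E
  normal-eared: (323 − 283.5)² / 283.5 = 5.5035
  short-eared: (55 − 94.5)² / 94.5 = 16.5106
χ² = 5.5035 + 16.5106 = 22.0141 ≈ 22.014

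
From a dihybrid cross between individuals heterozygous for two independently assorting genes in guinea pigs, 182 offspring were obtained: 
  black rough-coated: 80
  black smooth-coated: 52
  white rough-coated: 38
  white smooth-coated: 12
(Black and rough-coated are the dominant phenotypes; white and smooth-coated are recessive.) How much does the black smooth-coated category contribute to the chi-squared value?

A dihybrid F₂ with independent assortment and complete dominance at both loci gives a 9:3:3:1 phenotypic ratio.
The 9:3:3:1 ratio has 16 parts, so with N = 182 the expected counts are:
  black rough-coated: 182 × 9/16 = 102.375
  black smooth-coated: 182 × 3/16 = 34.125
  white rough-coated: 182 × 3/16 = 34.125
  white smooth-coated: 182 × 1/16 = 11.375
Contribution of black smooth-coated: (52 − 34.125)² / 34.125 = 9.3631

9.363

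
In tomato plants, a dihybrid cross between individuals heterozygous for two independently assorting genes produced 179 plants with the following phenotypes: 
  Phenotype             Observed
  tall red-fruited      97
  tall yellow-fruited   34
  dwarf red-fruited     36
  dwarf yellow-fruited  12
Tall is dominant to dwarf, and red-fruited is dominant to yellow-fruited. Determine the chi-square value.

0.377

A dihybrid F₂ with independent assortment and complete dominance at both loci gives a 9:3:3:1 phenotypic ratio.
Total ratio parts = 16. Expected numbers out of 179:
  tall red-fruited: 179 × 9/16 = 100.6875
  tall yellow-fruited: 179 × 3/16 = 33.5625
  dwarf red-fruited: 179 × 3/16 = 33.5625
  dwarf yellow-fruited: 179 × 1/16 = 11.1875
χ² = Σ (O − E)² / E
  tall red-fruited: (97 − 100.6875)² / 100.6875 = 0.1350
  tall yellow-fruited: (34 − 33.5625)² / 33.5625 = 0.0057
  dwarf red-fruited: (36 − 33.5625)² / 33.5625 = 0.1770
  dwarf yellow-fruited: (12 − 11.1875)² / 11.1875 = 0.0590
χ² = 0.1350 + 0.0057 + 0.1770 + 0.0590 = 0.3767 ≈ 0.377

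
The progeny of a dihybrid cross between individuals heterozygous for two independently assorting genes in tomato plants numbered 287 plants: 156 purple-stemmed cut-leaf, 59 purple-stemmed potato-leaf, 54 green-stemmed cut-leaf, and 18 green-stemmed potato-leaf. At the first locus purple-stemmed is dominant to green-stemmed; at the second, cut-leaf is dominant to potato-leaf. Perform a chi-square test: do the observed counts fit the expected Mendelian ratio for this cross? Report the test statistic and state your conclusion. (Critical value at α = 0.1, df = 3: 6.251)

0.684; consistent

A dihybrid F₂ with independent assortment and complete dominance at both loci gives a 9:3:3:1 phenotypic ratio.
The 9:3:3:1 ratio has 16 parts, so with N = 287 the expected counts are:
  purple-stemmed cut-leaf: 287 × 9/16 = 161.4375
  purple-stemmed potato-leaf: 287 × 3/16 = 53.8125
  green-stemmed cut-leaf: 287 × 3/16 = 53.8125
  green-stemmed potato-leaf: 287 × 1/16 = 17.9375
χ² = Σ (O − E)² / E
  purple-stemmed cut-leaf: (156 − 161.4375)² / 161.4375 = 0.1831
  purple-stemmed potato-leaf: (59 − 53.8125)² / 53.8125 = 0.5001
  green-stemmed cut-leaf: (54 − 53.8125)² / 53.8125 = 0.0007
  green-stemmed potato-leaf: (18 − 17.9375)² / 17.9375 = 0.0002
χ² = 0.1831 + 0.5001 + 0.0007 + 0.0002 = 0.6841 ≈ 0.684
Degrees of freedom = 4 − 1 = 3; critical value at α = 0.1 is 6.251.
Since 0.684 < 6.251, we fail to reject the null hypothesis — the data are consistent with the 9:3:3:1 ratio.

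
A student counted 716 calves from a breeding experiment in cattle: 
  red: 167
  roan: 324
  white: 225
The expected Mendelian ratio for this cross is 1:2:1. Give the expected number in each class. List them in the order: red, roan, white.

179, 358, 179

Under the 1:2:1 hypothesis (Σ ratio = 4, N = 716):
  red: 716 × 1/4 = 179
  roan: 716 × 2/4 = 358
  white: 716 × 1/4 = 179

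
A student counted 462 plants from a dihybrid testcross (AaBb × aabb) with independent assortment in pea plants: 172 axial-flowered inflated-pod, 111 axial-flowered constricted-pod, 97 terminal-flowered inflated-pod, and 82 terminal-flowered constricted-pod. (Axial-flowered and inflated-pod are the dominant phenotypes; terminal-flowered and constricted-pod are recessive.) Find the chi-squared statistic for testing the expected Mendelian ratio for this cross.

40.494

A dihybrid testcross with independent assortment gives a 1:1:1:1 ratio.
Expected counts for N = 462 under a 1:1:1:1 ratio (total parts = 4):
  axial-flowered inflated-pod: 462 × 1/4 = 115.5
  axial-flowered constricted-pod: 462 × 1/4 = 115.5
  terminal-flowered inflated-pod: 462 × 1/4 = 115.5
  terminal-flowered constricted-pod: 462 × 1/4 = 115.5
χ² = Σ (O − E)² / E
  axial-flowered inflated-pod: (172 − 115.5)² / 115.5 = 27.6385
  axial-flowered constricted-pod: (111 − 115.5)² / 115.5 = 0.1753
  terminal-flowered inflated-pod: (97 − 115.5)² / 115.5 = 2.9632
  terminal-flowered constricted-pod: (82 − 115.5)² / 115.5 = 9.7165
χ² = 27.6385 + 0.1753 + 2.9632 + 9.7165 = 40.4935 ≈ 40.494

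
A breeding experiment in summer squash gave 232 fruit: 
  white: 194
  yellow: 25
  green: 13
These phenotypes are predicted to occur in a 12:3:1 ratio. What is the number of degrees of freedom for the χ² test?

2

A goodness-of-fit test with 3 phenotype classes has df = 3 − 1 = 2.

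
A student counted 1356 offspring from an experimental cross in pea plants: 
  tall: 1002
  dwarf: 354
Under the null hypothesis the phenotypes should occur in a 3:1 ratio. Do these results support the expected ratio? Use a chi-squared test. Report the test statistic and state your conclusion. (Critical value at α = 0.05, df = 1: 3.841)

Expected counts for N = 1356 under a 3:1 ratio (total parts = 4):
  tall: 1356 × 3/4 = 1017
  dwarf: 1356 × 1/4 = 339
χ² = Σ (O − E)² / E
  tall: (1002 − 1017)² / 1017 = 0.2212
  dwarf: (354 − 339)² / 339 = 0.6637
χ² = 0.2212 + 0.6637 = 0.8849 ≈ 0.885
Degrees of freedom = 2 − 1 = 1; critical value at α = 0.05 is 3.841.
Since 0.885 < 3.841, we fail to reject the null hypothesis — the data are consistent with the 3:1 ratio.

0.885; consistent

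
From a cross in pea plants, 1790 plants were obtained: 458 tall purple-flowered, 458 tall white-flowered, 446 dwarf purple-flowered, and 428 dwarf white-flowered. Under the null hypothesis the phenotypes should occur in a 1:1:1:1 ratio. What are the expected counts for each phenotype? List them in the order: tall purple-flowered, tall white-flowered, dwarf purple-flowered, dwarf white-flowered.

The 1:1:1:1 ratio has 4 parts, so with N = 1790 the expected counts are:
  tall purple-flowered: 1790 × 1/4 = 447.5
  tall white-flowered: 1790 × 1/4 = 447.5
  dwarf purple-flowered: 1790 × 1/4 = 447.5
  dwarf white-flowered: 1790 × 1/4 = 447.5

447.5, 447.5, 447.5, 447.5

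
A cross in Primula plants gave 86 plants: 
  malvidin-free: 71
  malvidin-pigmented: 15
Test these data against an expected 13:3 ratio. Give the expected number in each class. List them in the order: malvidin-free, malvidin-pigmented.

69.875, 16.125

The 13:3 ratio has 16 parts, so with N = 86 the expected counts are:
  malvidin-free: 86 × 13/16 = 69.875
  malvidin-pigmented: 86 × 3/16 = 16.125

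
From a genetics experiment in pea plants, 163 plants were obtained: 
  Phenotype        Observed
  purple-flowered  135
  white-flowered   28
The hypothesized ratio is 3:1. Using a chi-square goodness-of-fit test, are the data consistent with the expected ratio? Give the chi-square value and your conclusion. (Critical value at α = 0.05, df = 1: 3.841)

5.319; not consistent

Total ratio parts = 4. Expected numbers out of 163:
  purple-flowered: 163 × 3/4 = 122.25
  white-flowered: 163 × 1/4 = 40.75
χ² = Σ (O − E)² / E
  purple-flowered: (135 − 122.25)² / 122.25 = 1.3298
  white-flowered: (28 − 40.75)² / 40.75 = 3.9893
χ² = 1.3298 + 3.9893 = 5.3191 ≈ 5.319
Degrees of freedom = 2 − 1 = 1; critical value at α = 0.05 is 3.841.
Since 5.319 > 3.841, we reject the null hypothesis — the data do not fit the 3:1 ratio.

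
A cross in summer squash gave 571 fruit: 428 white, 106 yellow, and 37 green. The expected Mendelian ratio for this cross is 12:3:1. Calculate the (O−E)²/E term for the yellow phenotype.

0.011

Expected counts for N = 571 under a 12:3:1 ratio (total parts = 16):
  white: 571 × 12/16 = 428.25
  yellow: 571 × 3/16 = 107.0625
  green: 571 × 1/16 = 35.6875
Contribution of yellow: (106 − 107.0625)² / 107.0625 = 0.0105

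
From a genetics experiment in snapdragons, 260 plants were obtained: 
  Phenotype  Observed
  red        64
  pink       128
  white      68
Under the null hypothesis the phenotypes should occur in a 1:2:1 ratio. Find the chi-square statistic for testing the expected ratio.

The 1:2:1 ratio has 4 parts, so with N = 260 the expected counts are:
  red: 260 × 1/4 = 65
  pink: 260 × 2/4 = 130
  white: 260 × 1/4 = 65
χ² = Σ (O − E)² / E
  red: (64 − 65)² / 65 = 0.0154
  pink: (128 − 130)² / 130 = 0.0308
  white: (68 − 65)² / 65 = 0.1385
χ² = 0.0154 + 0.0308 + 0.1385 = 0.1847 ≈ 0.185

0.185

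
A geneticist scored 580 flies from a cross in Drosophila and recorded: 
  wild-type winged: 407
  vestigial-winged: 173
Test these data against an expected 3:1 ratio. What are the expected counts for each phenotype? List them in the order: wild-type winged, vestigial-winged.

435, 145

Expected counts for N = 580 under a 3:1 ratio (total parts = 4):
  wild-type winged: 580 × 3/4 = 435
  vestigial-winged: 580 × 1/4 = 145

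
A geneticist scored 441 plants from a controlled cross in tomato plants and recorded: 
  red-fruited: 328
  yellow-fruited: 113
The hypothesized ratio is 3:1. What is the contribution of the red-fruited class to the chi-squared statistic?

0.023

Under the 3:1 hypothesis (Σ ratio = 4, N = 441):
  red-fruited: 441 × 3/4 = 330.75
  yellow-fruited: 441 × 1/4 = 110.25
Contribution of red-fruited: (328 − 330.75)² / 330.75 = 0.0229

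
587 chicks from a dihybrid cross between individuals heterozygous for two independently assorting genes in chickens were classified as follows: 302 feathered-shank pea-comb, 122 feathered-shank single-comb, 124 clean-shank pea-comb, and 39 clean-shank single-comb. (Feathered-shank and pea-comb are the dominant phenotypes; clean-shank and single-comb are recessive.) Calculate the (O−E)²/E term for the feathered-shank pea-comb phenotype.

2.406

A dihybrid F₂ with independent assortment and complete dominance at both loci gives a 9:3:3:1 phenotypic ratio.
The 9:3:3:1 ratio has 16 parts, so with N = 587 the expected counts are:
  feathered-shank pea-comb: 587 × 9/16 = 330.1875
  feathered-shank single-comb: 587 × 3/16 = 110.0625
  clean-shank pea-comb: 587 × 3/16 = 110.0625
  clean-shank single-comb: 587 × 1/16 = 36.6875
Contribution of feathered-shank pea-comb: (302 − 330.1875)² / 330.1875 = 2.4063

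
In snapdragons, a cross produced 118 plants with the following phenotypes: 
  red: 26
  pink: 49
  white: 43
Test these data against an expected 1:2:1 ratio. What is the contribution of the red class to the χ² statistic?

Total ratio parts = 4. Expected numbers out of 118:
  red: 118 × 1/4 = 29.5
  pink: 118 × 2/4 = 59
  white: 118 × 1/4 = 29.5
Contribution of red: (26 − 29.5)² / 29.5 = 0.4153

0.415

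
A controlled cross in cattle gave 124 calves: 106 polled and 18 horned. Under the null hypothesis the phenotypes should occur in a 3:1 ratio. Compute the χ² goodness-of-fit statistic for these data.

7.269

Under the 3:1 hypothesis (Σ ratio = 4, N = 124):
  polled: 124 × 3/4 = 93
  horned: 124 × 1/4 = 31
χ² = Σ (O − E)² / E
  polled: (106 − 93)² / 93 = 1.8172
  horned: (18 − 31)² / 31 = 5.4516
χ² = 1.8172 + 5.4516 = 7.2688 ≈ 7.269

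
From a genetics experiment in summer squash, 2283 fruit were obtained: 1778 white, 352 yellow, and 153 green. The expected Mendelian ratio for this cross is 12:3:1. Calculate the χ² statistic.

16.786

The 12:3:1 ratio has 16 parts, so with N = 2283 the expected counts are:
  white: 2283 × 12/16 = 1712.25
  yellow: 2283 × 3/16 = 428.0625
  green: 2283 × 1/16 = 142.6875
χ² = Σ (O − E)² / E
  white: (1778 − 1712.25)² / 1712.25 = 2.5248
  yellow: (352 − 428.0625)² / 428.0625 = 13.5156
  green: (153 − 142.6875)² / 142.6875 = 0.7453
χ² = 2.5248 + 13.5156 + 0.7453 = 16.7857 ≈ 16.786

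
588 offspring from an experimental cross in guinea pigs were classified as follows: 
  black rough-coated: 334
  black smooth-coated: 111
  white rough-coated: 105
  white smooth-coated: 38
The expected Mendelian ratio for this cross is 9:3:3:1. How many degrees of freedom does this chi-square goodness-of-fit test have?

A goodness-of-fit test with 4 phenotype classes has df = 4 − 1 = 3.

3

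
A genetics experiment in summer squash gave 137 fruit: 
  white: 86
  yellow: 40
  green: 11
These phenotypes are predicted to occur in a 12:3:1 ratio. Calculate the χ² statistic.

Total ratio parts = 16. Expected numbers out of 137:
  white: 137 × 12/16 = 102.75
  yellow: 137 × 3/16 = 25.6875
  green: 137 × 1/16 = 8.5625
χ² = Σ (O − E)² / E
  white: (86 − 102.75)² / 102.75 = 2.7305
  yellow: (40 − 25.6875)² / 25.6875 = 7.9746
  green: (11 − 8.5625)² / 8.5625 = 0.6939
χ² = 2.7305 + 7.9746 + 0.6939 = 11.399

11.399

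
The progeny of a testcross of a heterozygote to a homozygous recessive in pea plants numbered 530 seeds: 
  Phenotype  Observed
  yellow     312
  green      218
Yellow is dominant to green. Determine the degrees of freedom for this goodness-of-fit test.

A testcross of a heterozygote (Aa × aa) gives a 1:1 phenotypic ratio.
A goodness-of-fit test with 2 phenotype classes has df = 2 − 1 = 1.

1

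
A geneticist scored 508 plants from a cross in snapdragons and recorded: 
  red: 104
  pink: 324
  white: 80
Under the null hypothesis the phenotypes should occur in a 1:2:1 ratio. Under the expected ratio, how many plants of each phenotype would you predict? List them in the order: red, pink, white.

Total ratio parts = 4. Expected numbers out of 508:
  red: 508 × 1/4 = 127
  pink: 508 × 2/4 = 254
  white: 508 × 1/4 = 127

127, 254, 127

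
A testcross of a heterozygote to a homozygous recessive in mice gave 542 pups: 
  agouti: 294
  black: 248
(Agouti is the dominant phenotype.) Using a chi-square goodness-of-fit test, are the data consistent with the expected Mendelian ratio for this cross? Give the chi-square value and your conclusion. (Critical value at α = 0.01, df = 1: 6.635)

A testcross of a heterozygote (Aa × aa) gives a 1:1 phenotypic ratio.
Total ratio parts = 2. Expected numbers out of 542:
  agouti: 542 × 1/2 = 271
  black: 542 × 1/2 = 271
χ² = Σ (O − E)² / E
  agouti: (294 − 271)² / 271 = 1.9520
  black: (248 − 271)² / 271 = 1.9520
χ² = 1.9520 + 1.9520 = 3.904
Degrees of freedom = 2 − 1 = 1; critical value at α = 0.01 is 6.635.
Since 3.904 < 6.635, we fail to reject the null hypothesis — the data are consistent with the 1:1 ratio.

3.904; consistent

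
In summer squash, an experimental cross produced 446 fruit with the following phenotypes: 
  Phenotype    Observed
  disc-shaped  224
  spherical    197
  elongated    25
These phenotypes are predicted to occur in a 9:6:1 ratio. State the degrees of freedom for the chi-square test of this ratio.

A goodness-of-fit test with 3 phenotype classes has df = 3 − 1 = 2.

2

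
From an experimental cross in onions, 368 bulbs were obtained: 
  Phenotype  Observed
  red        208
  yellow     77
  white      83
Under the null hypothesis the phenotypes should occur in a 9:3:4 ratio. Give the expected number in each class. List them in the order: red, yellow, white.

207, 69, 92

Under the 9:3:4 hypothesis (Σ ratio = 16, N = 368):
  red: 368 × 9/16 = 207
  yellow: 368 × 3/16 = 69
  white: 368 × 4/16 = 92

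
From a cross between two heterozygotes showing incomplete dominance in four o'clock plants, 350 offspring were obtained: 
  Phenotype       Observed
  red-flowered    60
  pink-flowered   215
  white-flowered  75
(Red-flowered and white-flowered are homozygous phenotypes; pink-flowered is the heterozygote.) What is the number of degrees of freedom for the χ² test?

2

With incomplete dominance, a heterozygote × heterozygote cross gives a 1:2:1 phenotypic ratio.
A goodness-of-fit test with 3 phenotype classes has df = 3 − 1 = 2.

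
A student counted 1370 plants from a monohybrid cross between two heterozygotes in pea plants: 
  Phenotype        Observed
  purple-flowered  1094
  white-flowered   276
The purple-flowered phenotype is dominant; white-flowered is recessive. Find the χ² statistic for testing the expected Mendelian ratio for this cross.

For a monohybrid cross between heterozygotes with complete dominance, the expected phenotypic ratio is 3:1.
Total ratio parts = 4. Expected numbers out of 1370:
  purple-flowered: 1370 × 3/4 = 1027.5
  white-flowered: 1370 × 1/4 = 342.5
χ² = Σ (O − E)² / E
  purple-flowered: (1094 − 1027.5)² / 1027.5 = 4.3039
  white-flowered: (276 − 342.5)² / 342.5 = 12.9117
χ² = 4.3039 + 12.9117 = 17.2156 ≈ 17.216

17.216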